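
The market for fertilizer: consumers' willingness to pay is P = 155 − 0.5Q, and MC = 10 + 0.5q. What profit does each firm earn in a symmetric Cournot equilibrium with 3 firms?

π_i = 2523

Cournot with 3 identical firms: the symmetric best-response condition is 155 − 2q = 10 + 0.5q. Each firm produces q = 58, total output Q = 174, price P = 68.
Each firm's profit = 68·58 − (10·58 + ½·0.5·58²) = 2523.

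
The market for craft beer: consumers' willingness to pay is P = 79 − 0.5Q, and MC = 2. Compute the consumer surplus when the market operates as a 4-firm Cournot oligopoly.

CS = 3794.56

In a 4-firm Cournot equilibrium, symmetry and the first-order condition give q = (79 − 2)/(2.5) = 30.8. So Q = 123.2 and P = 17.4.
CS = ½·(79 − 17.4)·123.2 = 3794.56.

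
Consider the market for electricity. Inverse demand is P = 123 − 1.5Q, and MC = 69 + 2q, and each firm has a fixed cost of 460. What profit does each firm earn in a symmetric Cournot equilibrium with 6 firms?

Cournot with 6 identical firms: the symmetric best-response condition is 123 − 10.5q = 69 + 2q. Each firm produces q = 4.32, total output Q = 25.92, price P = 84.12.
Each firm's profit = 84.12·4.32 − (69·4.32 + ½·2·4.32²) − 460 = −413.344.

π_i = −413.344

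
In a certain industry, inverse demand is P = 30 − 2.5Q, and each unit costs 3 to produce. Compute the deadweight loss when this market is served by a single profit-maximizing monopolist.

DWL = 36.45

Perfect competition: P = MC = 3, so 30 − 2.5Q = 3 and Q = 10.8.
The monopolist equates marginal revenue to marginal cost: 30 − 5Q = 3, so Q = 5.4. From demand, P = 16.5.
DWL is the triangle between Q = 5.4 and Q = 10.8: ½·(10.8 − 5.4)·(16.5 − 3) = 36.45.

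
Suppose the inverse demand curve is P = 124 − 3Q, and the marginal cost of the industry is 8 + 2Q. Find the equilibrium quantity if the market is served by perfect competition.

Q = 23.2

Competitive equilibrium sets price equal to marginal cost: 124 − 3Q = 8 + 2Q, so Q = 23.2 and P = 54.4.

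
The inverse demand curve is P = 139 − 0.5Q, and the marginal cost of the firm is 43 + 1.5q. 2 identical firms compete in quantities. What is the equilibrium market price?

P = 107

Cournot with 2 identical firms: the symmetric best-response condition is 139 − 1.5q = 43 + 1.5q. Each firm produces q = 32, total output Q = 64, price P = 107.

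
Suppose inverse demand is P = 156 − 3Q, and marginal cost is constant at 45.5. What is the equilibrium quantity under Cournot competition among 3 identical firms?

Q = 27.625

With 3 symmetric Cournot firms, each firm's FOC gives 156 − 12q = 45.5, so q = 221/24, Q = 3·221/24 = 27.625, and P = 73.125.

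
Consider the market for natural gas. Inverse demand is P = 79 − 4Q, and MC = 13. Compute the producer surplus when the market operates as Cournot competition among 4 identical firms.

PS = 174.24

With 4 symmetric Cournot firms, each firm's FOC gives 79 − 20q = 13, so q = 3.3, Q = 4·3.3 = 13.2, and P = 26.2.
PS = (26.2 − 13)·13.2 = 174.24.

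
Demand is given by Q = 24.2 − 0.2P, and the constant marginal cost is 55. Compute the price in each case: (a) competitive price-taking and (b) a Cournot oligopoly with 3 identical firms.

Competition: P = 55; Cournot: P = 71.5

Inverting demand: P = 121 − 5Q.
Perfect competition: P = MC = 55, so 121 − 5Q = 55 and Q = 13.2.
With 3 symmetric Cournot firms, each firm's FOC gives 121 − 20q = 55, so q = 3.3, Q = 3·3.3 = 9.9, and P = 71.5.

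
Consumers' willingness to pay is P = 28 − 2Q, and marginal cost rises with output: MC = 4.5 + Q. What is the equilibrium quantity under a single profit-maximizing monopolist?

The monopolist equates marginal revenue to marginal cost: 28 − 4Q = 4.5 + Q, so Q = 4.7. From demand, P = 18.6.

Q = 4.7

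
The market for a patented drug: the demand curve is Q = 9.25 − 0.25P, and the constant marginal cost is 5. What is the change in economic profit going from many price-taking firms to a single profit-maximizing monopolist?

Economic profit rises by 64

Inverting demand: P = 37 − 4Q.
Under competition P = MC = 5, so Q = (37 − 5)/4 = 8.
Profit = (5 − 5)·8 = 0.
The monopolist equates marginal revenue to marginal cost: 37 − 8Q = 5, so Q = 4. From demand, P = 21.
Profit = (21 − 5)·4 = 64.
Change in economic profit: 64 − 0 = 64.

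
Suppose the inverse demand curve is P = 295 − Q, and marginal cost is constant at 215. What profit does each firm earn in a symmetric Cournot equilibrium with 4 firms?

π_i = 256

With 4 symmetric Cournot firms, each firm's FOC gives 295 − 5q = 215, so q = 16, Q = 4·16 = 64, and P = 231.
Each firm's profit = (231 − 215)·16 = 256.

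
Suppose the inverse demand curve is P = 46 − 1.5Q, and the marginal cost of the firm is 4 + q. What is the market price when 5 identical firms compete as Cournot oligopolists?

P = 14.5

Cournot with 5 identical firms: the symmetric best-response condition is 46 − 9q = 4 + q. Each firm produces q = 4.2, total output Q = 21, price P = 14.5.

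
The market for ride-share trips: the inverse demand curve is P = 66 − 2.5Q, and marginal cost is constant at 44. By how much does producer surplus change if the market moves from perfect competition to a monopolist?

Producer surplus rises by 48.4

Competitive firms price at marginal cost: P = 44, giving Q = 8.8.
PS = (44 − 44)·8.8 = 0.
The monopolist equates marginal revenue to marginal cost: 66 − 5Q = 44, so Q = 4.4. From demand, P = 55.
PS = (55 − 44)·4.4 = 48.4.
Change in producer surplus: 48.4 − 0 = 48.4.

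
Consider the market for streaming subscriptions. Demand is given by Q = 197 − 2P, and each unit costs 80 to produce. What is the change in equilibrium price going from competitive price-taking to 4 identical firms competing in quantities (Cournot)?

Equilibrium price rises by 3.7

Inverting demand: P = 98.5 − 0.5Q.
Under competition P = MC = 80, so Q = (98.5 − 80)/0.5 = 37.
In a 4-firm Cournot equilibrium, symmetry and the first-order condition give q = (98.5 − 80)/(2.5) = 7.4. So Q = 29.6 and P = 83.7.
Change in equilibrium price: 83.7 − 80 = 3.7.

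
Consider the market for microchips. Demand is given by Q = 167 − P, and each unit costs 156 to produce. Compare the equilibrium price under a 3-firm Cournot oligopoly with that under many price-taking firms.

Cournot: P = 158.75; Competition: P = 156

Inverting demand: P = 167 − Q.
In a 3-firm Cournot equilibrium, symmetry and the first-order condition give q = (167 − 156)/(4) = 2.75. So Q = 8.25 and P = 158.75.
Competitive firms price at marginal cost: P = 156, giving Q = 11.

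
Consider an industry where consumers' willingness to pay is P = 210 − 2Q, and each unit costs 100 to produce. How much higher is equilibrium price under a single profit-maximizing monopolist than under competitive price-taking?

Competitive firms price at marginal cost: P = 100, giving Q = 55.
Monopoly sets MR = MC: 210 − 4Q = 100 ⇒ Q = 27.5, P = 210 − 2·27.5 = 155.
Change in equilibrium price: 155 − 100 = 55.

P rises by 55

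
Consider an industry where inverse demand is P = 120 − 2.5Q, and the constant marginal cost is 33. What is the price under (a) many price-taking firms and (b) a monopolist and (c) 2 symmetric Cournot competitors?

Under competition P = MC = 33, so Q = (120 − 33)/2.5 = 34.8.
A monopolist chooses Q where MR = MC. MR = 120 − 5Q; setting this equal to 33 gives Q = 17.4 and P = 76.5.
Cournot with 2 identical firms: the symmetric best-response condition is 120 − 7.5q = 33. Each firm produces q = 11.6, total output Q = 23.2, price P = 62.

Competition: P = 33; Monopoly: P = 76.5; Cournot: P = 62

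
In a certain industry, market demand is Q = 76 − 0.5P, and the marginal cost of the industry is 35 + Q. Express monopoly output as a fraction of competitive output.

Q_m/Q_c = 0.6

Inverting demand: P = 152 − 2Q.
Monopoly sets MR = MC: 152 − 4Q = 35 + Q ⇒ Q = 23.4, P = 152 − 2·23.4 = 105.2.
Competitive equilibrium sets price equal to marginal cost: 152 − 2Q = 35 + Q, so Q = 39 and P = 74.
Ratio Q_m/Q_c = 23.4/39 = 0.6.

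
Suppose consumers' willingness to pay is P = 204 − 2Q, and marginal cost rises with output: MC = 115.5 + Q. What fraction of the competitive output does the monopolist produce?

Q_m/Q_c = 0.6

Monopoly sets MR = MC: 204 − 4Q = 115.5 + Q ⇒ Q = 17.7, P = 204 − 2·17.7 = 168.6.
Under competition P = MC: 204 − 2Q = 115.5 + Q ⇒ Q = 29.5, P = 145.
Ratio Q_m/Q_c = 17.7/29.5 = 0.6.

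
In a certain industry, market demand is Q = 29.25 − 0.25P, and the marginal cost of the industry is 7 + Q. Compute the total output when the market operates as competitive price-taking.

Inverting demand: P = 117 − 4Q.
Competitive equilibrium sets price equal to marginal cost: 117 − 4Q = 7 + Q, so Q = 22 and P = 29.

Q = 22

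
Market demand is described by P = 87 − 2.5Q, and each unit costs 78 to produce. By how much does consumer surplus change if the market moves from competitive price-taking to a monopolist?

Competitive firms price at marginal cost: P = 78, giving Q = 3.6.
CS = ½·(87 − 78)·3.6 = 16.2.
The monopolist equates marginal revenue to marginal cost: 87 − 5Q = 78, so Q = 1.8. From demand, P = 82.5.
CS = ½·(87 − 82.5)·1.8 = 4.05.
Change in consumer surplus: 4.05 − 16.2 = −12.15.

CS falls by 12.15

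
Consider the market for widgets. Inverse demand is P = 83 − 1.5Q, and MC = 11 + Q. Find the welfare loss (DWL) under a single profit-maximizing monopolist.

DWL = 145.8

Competitive equilibrium sets price equal to marginal cost: 83 − 1.5Q = 11 + Q, so Q = 28.8 and P = 39.8.
A monopolist chooses Q where MR = MC. MR = 83 − 3Q; setting this equal to 11 + Q gives Q = 18 and P = 56.
CS = ½·(83 − 39.8)·28.8 = 622.08; PS = (39.8·28.8 − 11·28.8 − ½·1·28.8²) = 414.72; TS = 1036.8.
CS = ½·(83 − 56)·18 = 243; PS = (56·18 − 11·18 − ½·1·18²) = 648; TS = 891.
DWL = 1036.8 − 891 = 145.8.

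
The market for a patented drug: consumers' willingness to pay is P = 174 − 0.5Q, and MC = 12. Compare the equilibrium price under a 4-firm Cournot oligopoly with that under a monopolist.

Cournot: P = 44.4; Monopoly: P = 93

Cournot with 4 identical firms: the symmetric best-response condition is 174 − 2.5q = 12. Each firm produces q = 64.8, total output Q = 259.2, price P = 44.4.
Monopoly sets MR = MC: 174 − Q = 12 ⇒ Q = 162, P = 174 − 0.5·162 = 93.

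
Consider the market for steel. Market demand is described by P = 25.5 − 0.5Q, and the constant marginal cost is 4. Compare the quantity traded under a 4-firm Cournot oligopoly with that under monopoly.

Cournot: Q = 34.4; Monopoly: Q = 21.5

With 4 symmetric Cournot firms, each firm's FOC gives 25.5 − 2.5q = 4, so q = 8.6, Q = 4·8.6 = 34.4, and P = 8.3.
A monopolist chooses Q where MR = MC. MR = 25.5 − Q; setting this equal to 4 gives Q = 21.5 and P = 14.75.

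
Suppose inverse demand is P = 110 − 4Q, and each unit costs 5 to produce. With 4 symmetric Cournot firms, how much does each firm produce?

q_i = 5.25

In a 4-firm Cournot equilibrium, symmetry and the first-order condition give q = (110 − 5)/(20) = 5.25. So Q = 21 and P = 26.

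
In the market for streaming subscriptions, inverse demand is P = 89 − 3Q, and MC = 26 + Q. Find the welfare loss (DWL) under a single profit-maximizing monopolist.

Competitive equilibrium sets price equal to marginal cost: 89 − 3Q = 26 + Q, so Q = 15.75 and P = 41.75.
Monopoly sets MR = MC: 89 − 6Q = 26 + Q ⇒ Q = 9, P = 89 − 3·9 = 62.
CS = ½·(89 − 41.75)·15.75 = 11907/32; PS = (41.75·15.75 − 26·15.75 − ½·1·15.75²) = 3969/32; TS = 496.125.
CS = ½·(89 − 62)·9 = 121.5; PS = (62·9 − 26·9 − ½·1·9²) = 283.5; TS = 405.
DWL = 496.125 − 405 = 91.125.

DWL = 91.125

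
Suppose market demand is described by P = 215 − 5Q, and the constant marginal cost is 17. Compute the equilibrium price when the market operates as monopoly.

A monopolist chooses Q where MR = MC. MR = 215 − 10Q; setting this equal to 17 gives Q = 19.8 and P = 116.

P = 116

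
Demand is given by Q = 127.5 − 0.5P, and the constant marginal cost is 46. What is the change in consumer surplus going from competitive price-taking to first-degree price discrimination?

CS falls by 10920.25

Inverting demand: P = 255 − 2Q.
Perfect competition: P = MC = 46, so 255 − 2Q = 46 and Q = 104.5.
CS = ½·(255 − 46)·104.5 = 10920.25.
With perfect price discrimination, output is the efficient level Q = 104.5 (where demand meets MC), but every buyer pays their willingness to pay: CS = 0 and PS = total surplus.
CS = 0.
Change in consumer surplus: 0 − 10920.25 = −10920.25.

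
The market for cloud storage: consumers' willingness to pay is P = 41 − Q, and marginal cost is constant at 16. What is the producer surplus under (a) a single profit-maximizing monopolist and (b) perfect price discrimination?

Monopoly: PS = 156.25; Perfect PD: PS = 312.5

The monopolist equates marginal revenue to marginal cost: 41 − 2Q = 16, so Q = 12.5. From demand, P = 28.5.
PS = (28.5 − 16)·12.5 = 156.25.
Under first-degree price discrimination the firm charges each unit its demand price and produces up to where P = MC, i.e. Q = 25. Consumer surplus is zero; producer surplus equals total surplus.
PS = ½·(41 − 16)·25 = 312.5.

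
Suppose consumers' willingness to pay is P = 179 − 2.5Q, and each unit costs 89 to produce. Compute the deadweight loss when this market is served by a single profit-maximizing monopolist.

Competitive firms price at marginal cost: P = 89, giving Q = 36.
Monopoly sets MR = MC: 179 − 5Q = 89 ⇒ Q = 18, P = 179 − 2.5·18 = 134.
DWL is the triangle between Q = 18 and Q = 36: ½·(36 − 18)·(134 − 89) = 405.

DWL = 405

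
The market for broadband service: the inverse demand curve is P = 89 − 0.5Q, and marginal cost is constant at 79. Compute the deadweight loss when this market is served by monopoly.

Competitive firms price at marginal cost: P = 79, giving Q = 20.
Monopoly sets MR = MC: 89 − Q = 79 ⇒ Q = 10, P = 89 − 0.5·10 = 84.
DWL is the triangle between Q = 10 and Q = 20: ½·(20 − 10)·(84 − 79) = 25.

DWL = 25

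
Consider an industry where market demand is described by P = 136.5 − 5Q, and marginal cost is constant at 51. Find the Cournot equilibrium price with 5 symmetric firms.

P = 65.25

With 5 symmetric Cournot firms, each firm's FOC gives 136.5 − 30q = 51, so q = 2.85, Q = 5·2.85 = 14.25, and P = 65.25.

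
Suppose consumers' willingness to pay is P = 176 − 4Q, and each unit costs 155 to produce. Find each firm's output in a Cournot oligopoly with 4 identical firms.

q_i = 1.05

Cournot with 4 identical firms: the symmetric best-response condition is 176 − 20q = 155. Each firm produces q = 1.05, total output Q = 4.2, price P = 159.2.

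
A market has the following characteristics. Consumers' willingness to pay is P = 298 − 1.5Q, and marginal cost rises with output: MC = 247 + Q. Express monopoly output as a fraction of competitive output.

Q_m/Q_c = 0.625

A monopolist chooses Q where MR = MC. MR = 298 − 3Q; setting this equal to 247 + Q gives Q = 12.75 and P = 278.875.
Under competition P = MC: 298 − 1.5Q = 247 + Q ⇒ Q = 20.4, P = 267.4.
Ratio Q_m/Q_c = 12.75/20.4 = 0.625.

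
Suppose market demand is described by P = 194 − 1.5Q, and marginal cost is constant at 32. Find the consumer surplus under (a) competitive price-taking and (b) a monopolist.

Perfect competition: P = MC = 32, so 194 − 1.5Q = 32 and Q = 108.
CS = ½·(194 − 32)·108 = 8748.
The monopolist equates marginal revenue to marginal cost: 194 − 3Q = 32, so Q = 54. From demand, P = 113.
CS = ½·(194 − 113)·54 = 2187.

Competition: CS = 8748; Monopoly: CS = 2187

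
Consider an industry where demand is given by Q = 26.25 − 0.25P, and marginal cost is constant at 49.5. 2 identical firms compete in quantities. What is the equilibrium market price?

Inverting demand: P = 105 − 4Q.
In a 2-firm Cournot equilibrium, symmetry and the first-order condition give q = (105 − 49.5)/(12) = 4.625. So Q = 9.25 and P = 68.

P = 68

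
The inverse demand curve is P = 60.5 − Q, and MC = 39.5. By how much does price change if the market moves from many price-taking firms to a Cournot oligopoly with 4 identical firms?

Price rises by 4.2

Perfect competition: P = MC = 39.5, so 60.5 − Q = 39.5 and Q = 21.
Cournot with 4 identical firms: the symmetric best-response condition is 60.5 − 5q = 39.5. Each firm produces q = 4.2, total output Q = 16.8, price P = 43.7.
Change in price: 43.7 − 39.5 = 4.2.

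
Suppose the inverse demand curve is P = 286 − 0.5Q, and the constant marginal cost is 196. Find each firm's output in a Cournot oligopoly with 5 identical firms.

Cournot with 5 identical firms: the symmetric best-response condition is 286 − 3q = 196. Each firm produces q = 30, total output Q = 150, price P = 211.

q_i = 30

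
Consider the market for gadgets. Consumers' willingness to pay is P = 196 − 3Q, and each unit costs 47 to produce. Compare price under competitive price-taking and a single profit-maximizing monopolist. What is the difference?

Perfect competition: P = MC = 47, so 196 − 3Q = 47 and Q = 149/3.
Monopoly sets MR = MC: 196 − 6Q = 47 ⇒ Q = 149/6, P = 196 − 3·149/6 = 121.5.
Change in price: 121.5 − 47 = 74.5.

P rises by 74.5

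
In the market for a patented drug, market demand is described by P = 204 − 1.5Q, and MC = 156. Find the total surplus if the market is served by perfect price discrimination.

TS = 768

Under first-degree price discrimination the firm charges each unit its demand price and produces up to where P = MC, i.e. Q = 32. Consumer surplus is zero; producer surplus equals total surplus.
TS = 768 (equal to competitive TS).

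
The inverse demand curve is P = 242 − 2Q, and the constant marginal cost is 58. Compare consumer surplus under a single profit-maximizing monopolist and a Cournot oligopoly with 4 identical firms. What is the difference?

Monopoly sets MR = MC: 242 − 4Q = 58 ⇒ Q = 46, P = 242 − 2·46 = 150.
CS = ½·(242 − 150)·46 = 2116.
Cournot with 4 identical firms: the symmetric best-response condition is 242 − 10q = 58. Each firm produces q = 18.4, total output Q = 73.6, price P = 94.8.
CS = ½·(242 − 94.8)·73.6 = 5416.96.
Change in consumer surplus: 5416.96 − 2116 = 3300.96.

CS rises by 3300.96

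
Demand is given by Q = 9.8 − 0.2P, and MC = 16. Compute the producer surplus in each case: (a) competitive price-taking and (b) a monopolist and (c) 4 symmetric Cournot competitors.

Inverting demand: P = 49 − 5Q.
Perfect competition: P = MC = 16, so 49 − 5Q = 16 and Q = 6.6.
PS = (16 − 16)·6.6 = 0.
The monopolist equates marginal revenue to marginal cost: 49 − 10Q = 16, so Q = 3.3. From demand, P = 32.5.
PS = (32.5 − 16)·3.3 = 54.45.
In a 4-firm Cournot equilibrium, symmetry and the first-order condition give q = (49 − 16)/(25) = 1.32. So Q = 5.28 and P = 22.6.
PS = (22.6 − 16)·5.28 = 34.848.

Competition: PS = 0; Monopoly: PS = 54.45; Cournot: PS = 34.848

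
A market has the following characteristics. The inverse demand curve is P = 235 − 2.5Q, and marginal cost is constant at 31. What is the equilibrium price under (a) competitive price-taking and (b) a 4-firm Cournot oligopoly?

Perfect competition: P = MC = 31, so 235 − 2.5Q = 31 and Q = 81.6.
Cournot with 4 identical firms: the symmetric best-response condition is 235 − 12.5q = 31. Each firm produces q = 16.32, total output Q = 65.28, price P = 71.8.

Competition: P = 31; Cournot: P = 71.8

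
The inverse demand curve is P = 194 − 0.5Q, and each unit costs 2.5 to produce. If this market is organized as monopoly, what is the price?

A monopolist chooses Q where MR = MC. MR = 194 − Q; setting this equal to 2.5 gives Q = 191.5 and P = 98.25.

P = 98.25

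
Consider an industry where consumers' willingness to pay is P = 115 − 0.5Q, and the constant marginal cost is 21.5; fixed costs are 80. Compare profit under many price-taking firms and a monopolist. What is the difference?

Competitive firms price at marginal cost: P = 21.5, giving Q = 187.
Profit = (21.5 − 21.5)·187 − 80 = −80.
A monopolist chooses Q where MR = MC. MR = 115 − Q; setting this equal to 21.5 gives Q = 93.5 and P = 68.25.
Profit = (68.25 − 21.5)·93.5 − 80 = 4291.125.
Change in profit: 4291.125 − −80 = 4371.125.

Profit rises by 4371.125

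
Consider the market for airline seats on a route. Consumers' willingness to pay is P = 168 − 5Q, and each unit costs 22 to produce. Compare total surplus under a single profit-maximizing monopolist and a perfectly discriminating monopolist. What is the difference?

Monopoly sets MR = MC: 168 − 10Q = 22 ⇒ Q = 14.6, P = 168 − 5·14.6 = 95.
CS = ½·(168 − 95)·14.6 = 532.9; PS = (95 − 22)·14.6 = 1065.8; TS = 1598.7.
Under first-degree price discrimination the firm charges each unit its demand price and produces up to where P = MC, i.e. Q = 29.2. Consumer surplus is zero; producer surplus equals total surplus.
TS = 2131.6 (equal to competitive TS).
Change in total surplus: 2131.6 − 1598.7 = 532.9.

TS rises by 532.9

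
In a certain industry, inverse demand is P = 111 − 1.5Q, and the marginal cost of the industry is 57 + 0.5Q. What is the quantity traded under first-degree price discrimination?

With perfect price discrimination, output is the efficient level Q = 27 (where demand meets MC), but every buyer pays their willingness to pay: CS = 0 and PS = total surplus.

Q = 27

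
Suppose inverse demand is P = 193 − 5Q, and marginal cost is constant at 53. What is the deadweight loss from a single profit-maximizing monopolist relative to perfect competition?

DWL = 490

Under competition P = MC = 53, so Q = (193 − 53)/5 = 28.
Monopoly sets MR = MC: 193 − 10Q = 53 ⇒ Q = 14, P = 193 − 5·14 = 123.
DWL is the triangle between Q = 14 and Q = 28: ½·(28 − 14)·(123 − 53) = 490.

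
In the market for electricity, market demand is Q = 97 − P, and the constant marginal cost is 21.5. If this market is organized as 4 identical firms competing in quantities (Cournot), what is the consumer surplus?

CS = 1824.08

Inverting demand: P = 97 − Q.
In a 4-firm Cournot equilibrium, symmetry and the first-order condition give q = (97 − 21.5)/(5) = 15.1. So Q = 60.4 and P = 36.6.
CS = ½·(97 − 36.6)·60.4 = 1824.08.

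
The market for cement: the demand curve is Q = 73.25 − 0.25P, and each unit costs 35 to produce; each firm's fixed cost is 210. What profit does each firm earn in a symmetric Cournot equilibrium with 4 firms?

Inverting demand: P = 293 − 4Q.
Cournot with 4 identical firms: the symmetric best-response condition is 293 − 20q = 35. Each firm produces q = 12.9, total output Q = 51.6, price P = 86.6.
Each firm's profit = (86.6 − 35)·12.9 − 210 = 455.64.

π_i = 455.64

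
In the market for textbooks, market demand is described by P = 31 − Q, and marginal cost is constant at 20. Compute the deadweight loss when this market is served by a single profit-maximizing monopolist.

Perfect competition: P = MC = 20, so 31 − Q = 20 and Q = 11.
The monopolist equates marginal revenue to marginal cost: 31 − 2Q = 20, so Q = 5.5. From demand, P = 25.5.
DWL is the triangle between Q = 5.5 and Q = 11: ½·(11 − 5.5)·(25.5 − 20) = 15.125.

DWL = 15.125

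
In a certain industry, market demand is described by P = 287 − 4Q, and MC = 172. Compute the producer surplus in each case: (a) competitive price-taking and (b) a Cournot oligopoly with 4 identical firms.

Competition: PS = 0; Cournot: PS = 529

Under competition P = MC = 172, so Q = (287 − 172)/4 = 28.75.
PS = (172 − 172)·28.75 = 0.
In a 4-firm Cournot equilibrium, symmetry and the first-order condition give q = (287 − 172)/(20) = 5.75. So Q = 23 and P = 195.
PS = (195 − 172)·23 = 529.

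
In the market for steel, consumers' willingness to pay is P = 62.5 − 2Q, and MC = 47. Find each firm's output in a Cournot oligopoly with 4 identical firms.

With 4 symmetric Cournot firms, each firm's FOC gives 62.5 − 10q = 47, so q = 1.55, Q = 4·1.55 = 6.2, and P = 50.1.

q_i = 1.55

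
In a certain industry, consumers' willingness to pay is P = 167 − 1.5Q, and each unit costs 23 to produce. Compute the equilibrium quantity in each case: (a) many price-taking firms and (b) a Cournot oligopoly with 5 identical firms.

Competition: Q = 96; Cournot: Q = 80

Under competition P = MC = 23, so Q = (167 − 23)/1.5 = 96.
Cournot with 5 identical firms: the symmetric best-response condition is 167 − 9q = 23. Each firm produces q = 16, total output Q = 80, price P = 47.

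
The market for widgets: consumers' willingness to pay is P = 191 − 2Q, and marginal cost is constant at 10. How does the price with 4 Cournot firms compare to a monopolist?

Cournot: P = 46.2; Monopoly: P = 100.5

In a 4-firm Cournot equilibrium, symmetry and the first-order condition give q = (191 − 10)/(10) = 18.1. So Q = 72.4 and P = 46.2.
Monopoly sets MR = MC: 191 − 4Q = 10 ⇒ Q = 45.25, P = 191 − 2·45.25 = 100.5.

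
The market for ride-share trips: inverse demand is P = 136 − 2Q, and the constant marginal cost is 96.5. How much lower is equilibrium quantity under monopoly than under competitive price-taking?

Under competition P = MC = 96.5, so Q = (136 − 96.5)/2 = 19.75.
A monopolist chooses Q where MR = MC. MR = 136 − 4Q; setting this equal to 96.5 gives Q = 9.875 and P = 116.25.
Change in equilibrium quantity: 9.875 − 19.75 = −9.875.

Q falls by 9.875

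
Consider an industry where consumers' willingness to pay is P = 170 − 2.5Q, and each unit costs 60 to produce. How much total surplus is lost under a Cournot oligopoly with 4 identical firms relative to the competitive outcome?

DWL = 96.8

Competitive firms price at marginal cost: P = 60, giving Q = 44.
Cournot with 4 identical firms: the symmetric best-response condition is 170 − 12.5q = 60. Each firm produces q = 8.8, total output Q = 35.2, price P = 82.
DWL is the triangle between Q = 35.2 and Q = 44: ½·(44 − 35.2)·(82 − 60) = 96.8.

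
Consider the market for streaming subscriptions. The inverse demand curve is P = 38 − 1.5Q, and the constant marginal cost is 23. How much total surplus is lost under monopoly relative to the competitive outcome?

DWL = 18.75

Perfect competition: P = MC = 23, so 38 − 1.5Q = 23 and Q = 10.
A monopolist chooses Q where MR = MC. MR = 38 − 3Q; setting this equal to 23 gives Q = 5 and P = 30.5.
DWL is the triangle between Q = 5 and Q = 10: ½·(10 − 5)·(30.5 − 23) = 18.75.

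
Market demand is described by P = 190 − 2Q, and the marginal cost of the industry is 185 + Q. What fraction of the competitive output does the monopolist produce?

Monopoly sets MR = MC: 190 − 4Q = 185 + Q ⇒ Q = 1, P = 190 − 2·1 = 188.
Competitive equilibrium sets price equal to marginal cost: 190 − 2Q = 185 + Q, so Q = 5/3 and P = 560/3.
Ratio Q_m/Q_c = 1/(5/3) = 0.6.

Q_m/Q_c = 0.6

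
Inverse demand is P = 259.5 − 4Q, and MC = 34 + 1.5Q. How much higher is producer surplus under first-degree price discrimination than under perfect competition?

Producer surplus rises by 3362

Competitive equilibrium sets price equal to marginal cost: 259.5 − 4Q = 34 + 1.5Q, so Q = 41 and P = 95.5.
PS = P·Q − VC(Q) = 95.5·41 − (34·41 + ½·1.5·41²) = 1260.75.
A perfectly discriminating monopolist sells every unit with P(Q) ≥ MC(Q), so output equals the competitive quantity Q = 41. Each buyer pays their reservation price, so CS = 0 and the firm captures all surplus.
PS = ½·(259.5 − 34)·41 = 4622.75.
Change in producer surplus: 4622.75 − 1260.75 = 3362.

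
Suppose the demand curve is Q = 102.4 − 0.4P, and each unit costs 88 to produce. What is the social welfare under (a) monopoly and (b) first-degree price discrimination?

Monopoly: TS = 4233.6; Perfect PD: TS = 5644.8

Inverting demand: P = 256 − 2.5Q.
The monopolist equates marginal revenue to marginal cost: 256 − 5Q = 88, so Q = 33.6. From demand, P = 172.
CS = ½·(256 − 172)·33.6 = 1411.2; PS = (172 − 88)·33.6 = 2822.4; TS = 4233.6.
Under first-degree price discrimination the firm charges each unit its demand price and produces up to where P = MC, i.e. Q = 67.2. Consumer surplus is zero; producer surplus equals total surplus.
TS = 5644.8 (equal to competitive TS).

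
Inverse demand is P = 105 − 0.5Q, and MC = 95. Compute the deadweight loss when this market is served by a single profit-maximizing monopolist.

DWL = 25

Competitive firms price at marginal cost: P = 95, giving Q = 20.
The monopolist equates marginal revenue to marginal cost: 105 − Q = 95, so Q = 10. From demand, P = 100.
DWL is the triangle between Q = 10 and Q = 20: ½·(20 − 10)·(100 − 95) = 25.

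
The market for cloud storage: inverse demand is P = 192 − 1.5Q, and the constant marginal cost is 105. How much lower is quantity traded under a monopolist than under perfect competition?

Under competition P = MC = 105, so Q = (192 − 105)/1.5 = 58.
The monopolist equates marginal revenue to marginal cost: 192 − 3Q = 105, so Q = 29. From demand, P = 148.5.
Change in quantity traded: 29 − 58 = −29.

Q falls by 29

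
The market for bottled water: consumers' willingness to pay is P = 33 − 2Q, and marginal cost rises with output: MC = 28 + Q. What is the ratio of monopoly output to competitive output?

Q_m/Q_c = 0.6

The monopolist equates marginal revenue to marginal cost: 33 − 4Q = 28 + Q, so Q = 1. From demand, P = 31.
Competitive equilibrium sets price equal to marginal cost: 33 − 2Q = 28 + Q, so Q = 5/3 and P = 89/3.
Ratio Q_m/Q_c = 1/(5/3) = 0.6.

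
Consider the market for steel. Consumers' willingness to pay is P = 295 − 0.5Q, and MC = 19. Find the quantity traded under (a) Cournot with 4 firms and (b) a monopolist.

In a 4-firm Cournot equilibrium, symmetry and the first-order condition give q = (295 − 19)/(2.5) = 110.4. So Q = 441.6 and P = 74.2.
The monopolist equates marginal revenue to marginal cost: 295 − Q = 19, so Q = 276. From demand, P = 157.

Cournot: Q = 441.6; Monopoly: Q = 276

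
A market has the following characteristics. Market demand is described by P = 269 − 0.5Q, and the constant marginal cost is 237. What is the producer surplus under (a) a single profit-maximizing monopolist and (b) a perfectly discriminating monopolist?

The monopolist equates marginal revenue to marginal cost: 269 − Q = 237, so Q = 32. From demand, P = 253.
PS = (253 − 237)·32 = 512.
Under first-degree price discrimination the firm charges each unit its demand price and produces up to where P = MC, i.e. Q = 64. Consumer surplus is zero; producer surplus equals total surplus.
PS = ½·(269 − 237)·64 = 1024.

Monopoly: PS = 512; Perfect PD: PS = 1024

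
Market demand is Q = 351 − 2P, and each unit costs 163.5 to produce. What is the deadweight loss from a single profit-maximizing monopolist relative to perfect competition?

DWL = 36

Inverting demand: P = 175.5 − 0.5Q.
Perfect competition: P = MC = 163.5, so 175.5 − 0.5Q = 163.5 and Q = 24.
A monopolist chooses Q where MR = MC. MR = 175.5 − Q; setting this equal to 163.5 gives Q = 12 and P = 169.5.
DWL is the triangle between Q = 12 and Q = 24: ½·(24 − 12)·(169.5 − 163.5) = 36.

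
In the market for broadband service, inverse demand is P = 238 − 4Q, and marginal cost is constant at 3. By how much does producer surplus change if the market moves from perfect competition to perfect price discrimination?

Perfect competition: P = MC = 3, so 238 − 4Q = 3 and Q = 58.75.
PS = (3 − 3)·58.75 = 0.
With perfect price discrimination, output is the efficient level Q = 58.75 (where demand meets MC), but every buyer pays their willingness to pay: CS = 0 and PS = total surplus.
PS = ½·(238 − 3)·58.75 = 6903.125.
Change in producer surplus: 6903.125 − 0 = 6903.125.

Producer surplus rises by 6903.125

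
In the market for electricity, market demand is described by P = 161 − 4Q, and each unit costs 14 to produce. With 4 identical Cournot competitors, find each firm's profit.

π_i = 216.09

With 4 symmetric Cournot firms, each firm's FOC gives 161 − 20q = 14, so q = 7.35, Q = 4·7.35 = 29.4, and P = 43.4.
Each firm's profit = (43.4 − 14)·7.35 = 216.09.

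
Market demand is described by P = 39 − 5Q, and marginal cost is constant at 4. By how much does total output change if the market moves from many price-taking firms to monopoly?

Q falls by 3.5

Competitive firms price at marginal cost: P = 4, giving Q = 7.
Monopoly sets MR = MC: 39 − 10Q = 4 ⇒ Q = 3.5, P = 39 − 5·3.5 = 21.5.
Change in total output: 3.5 − 7 = −3.5.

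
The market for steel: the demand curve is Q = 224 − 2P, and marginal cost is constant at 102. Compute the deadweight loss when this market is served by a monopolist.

Inverting demand: P = 112 − 0.5Q.
Perfect competition: P = MC = 102, so 112 − 0.5Q = 102 and Q = 20.
The monopolist equates marginal revenue to marginal cost: 112 − Q = 102, so Q = 10. From demand, P = 107.
DWL is the triangle between Q = 10 and Q = 20: ½·(20 − 10)·(107 − 102) = 25.

DWL = 25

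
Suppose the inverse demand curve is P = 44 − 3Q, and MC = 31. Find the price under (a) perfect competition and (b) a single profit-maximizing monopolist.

Competition: P = 31; Monopoly: P = 37.5

Under competition P = MC = 31, so Q = (44 − 31)/3 = 13/3.
The monopolist equates marginal revenue to marginal cost: 44 − 6Q = 31, so Q = 13/6. From demand, P = 37.5.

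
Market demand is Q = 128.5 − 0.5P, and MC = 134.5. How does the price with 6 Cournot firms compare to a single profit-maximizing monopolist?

Cournot: P = 152; Monopoly: P = 195.75

Inverting demand: P = 257 − 2Q.
Cournot with 6 identical firms: the symmetric best-response condition is 257 − 14q = 134.5. Each firm produces q = 8.75, total output Q = 52.5, price P = 152.
Monopoly sets MR = MC: 257 − 4Q = 134.5 ⇒ Q = 30.625, P = 257 − 2·30.625 = 195.75.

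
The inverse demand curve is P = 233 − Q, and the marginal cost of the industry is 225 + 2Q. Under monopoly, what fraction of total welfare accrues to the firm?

Monopoly sets MR = MC: 233 − 2Q = 225 + 2Q ⇒ Q = 2, P = 233 − 2 = 231.
CS = ½·(233 − 231)·2 = 2.
PS = P·Q − VC(Q) = 231·2 − (225·2 + ½·2·2²) = 8.
Share captured = PS/TS = 8/10 = 0.8.

PS/TS = 0.8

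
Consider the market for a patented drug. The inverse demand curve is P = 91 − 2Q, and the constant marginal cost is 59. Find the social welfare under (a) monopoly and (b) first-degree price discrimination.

A monopolist chooses Q where MR = MC. MR = 91 − 4Q; setting this equal to 59 gives Q = 8 and P = 75.
CS = ½·(91 − 75)·8 = 64; PS = (75 − 59)·8 = 128; TS = 192.
Under first-degree price discrimination the firm charges each unit its demand price and produces up to where P = MC, i.e. Q = 16. Consumer surplus is zero; producer surplus equals total surplus.
TS = 256 (equal to competitive TS).

Monopoly: TS = 192; Perfect PD: TS = 256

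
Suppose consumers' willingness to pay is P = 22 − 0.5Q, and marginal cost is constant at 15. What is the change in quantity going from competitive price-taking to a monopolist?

Competitive firms price at marginal cost: P = 15, giving Q = 14.
Monopoly sets MR = MC: 22 − Q = 15 ⇒ Q = 7, P = 22 − 0.5·7 = 18.5.
Change in quantity: 7 − 14 = −7.

Q falls by 7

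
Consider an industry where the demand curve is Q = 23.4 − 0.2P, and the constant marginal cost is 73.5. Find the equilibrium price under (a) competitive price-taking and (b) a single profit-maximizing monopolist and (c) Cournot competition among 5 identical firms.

Inverting demand: P = 117 − 5Q.
Perfect competition: P = MC = 73.5, so 117 − 5Q = 73.5 and Q = 8.7.
Monopoly sets MR = MC: 117 − 10Q = 73.5 ⇒ Q = 4.35, P = 117 − 5·4.35 = 95.25.
In a 5-firm Cournot equilibrium, symmetry and the first-order condition give q = (117 − 73.5)/(30) = 1.45. So Q = 7.25 and P = 80.75.

Competition: P = 73.5; Monopoly: P = 95.25; Cournot: P = 80.75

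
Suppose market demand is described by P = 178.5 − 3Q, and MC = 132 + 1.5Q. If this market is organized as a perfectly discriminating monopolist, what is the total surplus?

TS = 240.25

With perfect price discrimination, output is the efficient level Q = 31/3 (where demand meets MC), but every buyer pays their willingness to pay: CS = 0 and PS = total surplus.
TS = 240.25 (equal to competitive TS).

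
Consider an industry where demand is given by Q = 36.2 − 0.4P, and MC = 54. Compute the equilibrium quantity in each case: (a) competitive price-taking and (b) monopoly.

Inverting demand: P = 90.5 − 2.5Q.
Competitive firms price at marginal cost: P = 54, giving Q = 14.6.
The monopolist equates marginal revenue to marginal cost: 90.5 − 5Q = 54, so Q = 7.3. From demand, P = 72.25.

Competition: Q = 14.6; Monopoly: Q = 7.3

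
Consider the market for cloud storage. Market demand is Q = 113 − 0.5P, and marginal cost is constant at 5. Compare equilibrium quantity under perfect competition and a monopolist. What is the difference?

Inverting demand: P = 226 − 2Q.
Under competition P = MC = 5, so Q = (226 − 5)/2 = 110.5.
The monopolist equates marginal revenue to marginal cost: 226 − 4Q = 5, so Q = 55.25. From demand, P = 115.5.
Change in equilibrium quantity: 55.25 − 110.5 = −55.25.

Equilibrium quantity falls by 55.25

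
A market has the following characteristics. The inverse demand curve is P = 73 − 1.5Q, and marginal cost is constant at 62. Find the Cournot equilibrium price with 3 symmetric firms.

Cournot with 3 identical firms: the symmetric best-response condition is 73 − 6q = 62. Each firm produces q = 11/6, total output Q = 5.5, price P = 64.75.

P = 64.75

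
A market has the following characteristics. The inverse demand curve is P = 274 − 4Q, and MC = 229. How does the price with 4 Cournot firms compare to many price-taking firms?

Cournot: P = 238; Competition: P = 229

Cournot with 4 identical firms: the symmetric best-response condition is 274 − 20q = 229. Each firm produces q = 2.25, total output Q = 9, price P = 238.
Under competition P = MC = 229, so Q = (274 − 229)/4 = 11.25.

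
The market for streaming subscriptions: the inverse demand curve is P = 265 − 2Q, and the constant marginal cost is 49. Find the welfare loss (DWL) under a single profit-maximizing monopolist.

DWL = 2916

Under competition P = MC = 49, so Q = (265 − 49)/2 = 108.
Monopoly sets MR = MC: 265 − 4Q = 49 ⇒ Q = 54, P = 265 − 2·54 = 157.
DWL is the triangle between Q = 54 and Q = 108: ½·(108 − 54)·(157 − 49) = 2916.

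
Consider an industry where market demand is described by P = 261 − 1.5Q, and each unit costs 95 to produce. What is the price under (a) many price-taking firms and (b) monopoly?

Competition: P = 95; Monopoly: P = 178

Under competition P = MC = 95, so Q = (261 − 95)/1.5 = 332/3.
A monopolist chooses Q where MR = MC. MR = 261 − 3Q; setting this equal to 95 gives Q = 166/3 and P = 178.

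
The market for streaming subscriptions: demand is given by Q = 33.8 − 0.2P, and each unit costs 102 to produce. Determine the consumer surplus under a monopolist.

CS = 112.225

Inverting demand: P = 169 − 5Q.
The monopolist equates marginal revenue to marginal cost: 169 − 10Q = 102, so Q = 6.7. From demand, P = 135.5.
CS = ½·(169 − 135.5)·6.7 = 112.225.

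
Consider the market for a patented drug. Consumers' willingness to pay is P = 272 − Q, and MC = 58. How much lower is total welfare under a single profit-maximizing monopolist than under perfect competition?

TS falls by 5724.5

Competitive firms price at marginal cost: P = 58, giving Q = 214.
CS = ½·(272 − 58)·214 = 22898; PS = (58 − 58)·214 = 0; TS = 22898.
The monopolist equates marginal revenue to marginal cost: 272 − 2Q = 58, so Q = 107. From demand, P = 165.
CS = ½·(272 − 165)·107 = 5724.5; PS = (165 − 58)·107 = 11449; TS = 17173.5.
Change in total welfare: 17173.5 − 22898 = −5724.5.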